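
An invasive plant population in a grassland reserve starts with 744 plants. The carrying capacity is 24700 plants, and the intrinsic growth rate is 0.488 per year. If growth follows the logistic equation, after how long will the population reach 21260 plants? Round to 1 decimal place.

A = (K − N₀)/N₀ = (24700 − 744)/744 = 32.199.
Solve 24700/(1 + 32.199·e^(−0.488t)) = 21260: 1 + 32.199·e^(−0.488t) = 1.1618, so e^(−0.488t) = 0.00502521.
−0.488·t = ln(0.00502521) = -5.2933, so t = 5.2933/0.488 = 10.847.

10.8 years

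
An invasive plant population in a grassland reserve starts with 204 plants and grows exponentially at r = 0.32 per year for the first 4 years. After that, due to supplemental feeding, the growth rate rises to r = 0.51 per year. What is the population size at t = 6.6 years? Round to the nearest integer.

2763 plants

Phase 1: N(4) = 204·e^(0.32×4) = 204·e^1.28 = 733.715.
Phase 2 runs for 6.6 − 4 = 2.6 years at r = 0.51.
N(6.6) = 733.715·e^(0.51×2.6) = 733.715·e^1.326 = 2763.13.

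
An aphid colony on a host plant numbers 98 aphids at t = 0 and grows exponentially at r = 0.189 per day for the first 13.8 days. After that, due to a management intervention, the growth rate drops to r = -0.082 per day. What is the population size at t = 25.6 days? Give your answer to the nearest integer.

506 aphids

Phase 1: N(13.8) = 98·e^(0.189×13.8) = 98·e^2.608 = 1330.31.
Phase 2 runs for 25.6 − 13.8 = 11.8 days at r = -0.082.
N(25.6) = 1330.31·e^(-0.082×11.8) = 1330.31·e^-0.9676 = 505.51.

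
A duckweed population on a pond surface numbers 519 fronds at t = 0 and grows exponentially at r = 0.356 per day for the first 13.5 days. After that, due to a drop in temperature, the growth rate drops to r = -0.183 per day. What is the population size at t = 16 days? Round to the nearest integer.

40151 fronds

Phase 1: N(13.5) = 519·e^(0.356×13.5) = 519·e^4.806 = 63443.4.
Phase 2 runs for 16 − 13.5 = 2.5 days at r = -0.183.
N(16) = 63443.4·e^(-0.183×2.5) = 63443.4·e^-0.4575 = 40151.1.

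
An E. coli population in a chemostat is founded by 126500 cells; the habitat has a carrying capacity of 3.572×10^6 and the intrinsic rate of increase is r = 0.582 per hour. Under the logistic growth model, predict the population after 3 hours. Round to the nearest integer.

A = (K − N₀)/N₀ = (3.572×10^6 − 126500)/126500 = 27.237.
N(t) = K/(1 + A·e^(−rt)) = 3.572×10^6/(1 + 27.237×e^(−0.582×3)).
e^(−1.746) = 0.17447; denominator = 1 + 27.237×0.17447 = 5.7521.
N = 3.572×10^6/5.7521 = 620993.

620993 cells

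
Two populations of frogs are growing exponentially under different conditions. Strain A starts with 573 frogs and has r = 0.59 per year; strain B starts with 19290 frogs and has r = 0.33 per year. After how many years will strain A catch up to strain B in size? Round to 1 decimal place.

Set 573·e^(0.59t) = 19290·e^(0.33t).
e^((0.59 − 0.33)t) = 19290/573 → e^(0.26·t) = 33.665.
0.26·t = ln(33.665) = 3.5165, so t = 3.5165/0.26 = 13.525.

13.5 years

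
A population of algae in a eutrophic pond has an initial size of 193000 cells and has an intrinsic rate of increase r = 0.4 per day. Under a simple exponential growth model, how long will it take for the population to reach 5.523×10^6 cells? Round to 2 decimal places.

Set N₀·e^(rt) = 5.523×10^6: e^(0.4·t) = 5.523×10^6/193000 = 28.617.
0.4·t = ln(28.617) = 3.354, so t = 3.354/0.4 = 8.385.

8.38 days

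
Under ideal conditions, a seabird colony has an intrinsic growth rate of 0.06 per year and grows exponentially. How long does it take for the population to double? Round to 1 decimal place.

Doubling time t_d = ln(2)/r = 0.6931/0.06 = 11.552.

11.6 years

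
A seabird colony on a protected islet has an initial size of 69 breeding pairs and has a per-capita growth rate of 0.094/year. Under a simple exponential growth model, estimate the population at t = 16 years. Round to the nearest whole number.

N(t) = N₀·e^(rt) = 69 × e^(0.094×16) = 69 × e^1.504.
e^1.504 ≈ 4.4997, so N ≈ 69 × 4.4997 = 310.476.

310 breeding pairs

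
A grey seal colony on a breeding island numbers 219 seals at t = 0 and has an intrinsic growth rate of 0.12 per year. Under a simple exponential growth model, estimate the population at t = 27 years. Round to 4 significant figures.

N(t) = N₀·e^(rt) = 219 × e^(0.12×27) = 219 × e^3.24.
e^3.24 ≈ 25.534, so N ≈ 219 × 25.534 = 5591.89.

5592 seals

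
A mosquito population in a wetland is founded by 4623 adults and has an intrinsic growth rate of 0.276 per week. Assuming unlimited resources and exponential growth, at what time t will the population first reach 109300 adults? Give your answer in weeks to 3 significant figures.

Set N₀·e^(rt) = 109300: e^(0.276·t) = 109300/4623 = 23.643.
0.276·t = ln(23.643) = 3.1631, so t = 3.1631/0.276 = 11.46.

11.5 weeks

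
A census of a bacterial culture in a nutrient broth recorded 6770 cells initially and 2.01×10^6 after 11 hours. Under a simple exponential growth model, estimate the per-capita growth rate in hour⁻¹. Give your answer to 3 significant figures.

0.518 per hour

From N(t) = N₀·e^(rt): e^(r·11) = 2.01×10^6/6770 = 296.9.
r·11 = ln(296.9) = 5.6934, so r = 5.6934/11 = 0.51758.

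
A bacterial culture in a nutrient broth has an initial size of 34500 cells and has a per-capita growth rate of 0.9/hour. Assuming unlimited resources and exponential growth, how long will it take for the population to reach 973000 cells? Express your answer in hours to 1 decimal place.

Set N₀·e^(rt) = 973000: e^(0.9·t) = 973000/34500 = 28.203.
0.9·t = ln(28.203) = 3.3394, so t = 3.3394/0.9 = 3.7105.

3.7 hours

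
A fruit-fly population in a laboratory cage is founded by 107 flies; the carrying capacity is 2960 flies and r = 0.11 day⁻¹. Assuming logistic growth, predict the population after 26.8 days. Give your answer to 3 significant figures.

1230 flies

A = (K − N₀)/N₀ = (2960 − 107)/107 = 26.664.
N(t) = K/(1 + A·e^(−rt)) = 2960/(1 + 26.664×e^(−0.11×26.8)).
e^(−2.948) = 0.052444; denominator = 1 + 26.664×0.052444 = 2.3984.
N = 2960/2.3984 = 1234.18.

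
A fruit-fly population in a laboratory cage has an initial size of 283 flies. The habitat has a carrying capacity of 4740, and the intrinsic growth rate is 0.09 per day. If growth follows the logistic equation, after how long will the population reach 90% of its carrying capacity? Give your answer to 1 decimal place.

A = (K − N₀)/N₀ = (4740 − 283)/283 = 15.749.
Solve 4740/(1 + 15.749·e^(−0.09t)) = 4266: 1 + 15.749·e^(−0.09t) = 1.1111, so e^(−0.09t) = 0.00705507.
−0.09·t = ln(0.00705507) = -4.954, so t = 4.954/0.09 = 55.045.

55.0 days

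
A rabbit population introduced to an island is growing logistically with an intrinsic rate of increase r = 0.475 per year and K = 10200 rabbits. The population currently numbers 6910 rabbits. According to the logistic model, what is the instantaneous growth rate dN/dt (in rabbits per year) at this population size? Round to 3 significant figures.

dN/dt = rN(1 − N/K) = 0.475 × 6910 × (1 − 6910/10200).
1 − 6910/10200 = 0.32255; dN/dt = 0.475 × 6910 × 0.32255 = 1058.7.

1060 rabbits per year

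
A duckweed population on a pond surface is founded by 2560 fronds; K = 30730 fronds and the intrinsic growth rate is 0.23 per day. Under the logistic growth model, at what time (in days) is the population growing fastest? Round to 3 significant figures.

Logistic growth is fastest at N = K/2 = 15365.
A = (K − N₀)/N₀ = 11.004. Set K/(1 + A·e^(−rt)) = K/2 → A·e^(−rt) = 1.
e^(−0.23t) = 1/11.004 = 0.0908768, so t = ln(11.004)/0.23 = 2.3983/0.23 = 10.427.

10.4 days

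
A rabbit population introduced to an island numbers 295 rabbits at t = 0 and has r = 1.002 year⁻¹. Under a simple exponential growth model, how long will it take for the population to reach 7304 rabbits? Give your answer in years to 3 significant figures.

3.20 years

Set N₀·e^(rt) = 7304: e^(1.002·t) = 7304/295 = 24.759.
1.002·t = ln(24.759) = 3.2092, so t = 3.2092/1.002 = 3.2028.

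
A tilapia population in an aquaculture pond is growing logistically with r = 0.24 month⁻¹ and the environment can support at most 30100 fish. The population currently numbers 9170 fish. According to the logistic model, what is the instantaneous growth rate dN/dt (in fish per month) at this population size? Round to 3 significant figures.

dN/dt = rN(1 − N/K) = 0.24 × 9170 × (1 − 9170/30100).
1 − 9170/30100 = 0.69535; dN/dt = 0.24 × 9170 × 0.69535 = 1530.3.

1530 fish per month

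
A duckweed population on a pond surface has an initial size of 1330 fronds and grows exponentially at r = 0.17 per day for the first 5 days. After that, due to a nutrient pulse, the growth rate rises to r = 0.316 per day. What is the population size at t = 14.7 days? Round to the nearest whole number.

66712 fronds

Phase 1: N(5) = 1330·e^(0.17×5) = 1330·e^0.85 = 3111.73.
Phase 2 runs for 14.7 − 5 = 9.7 days at r = 0.316.
N(14.7) = 3111.73·e^(0.316×9.7) = 3111.73·e^3.065 = 66711.6.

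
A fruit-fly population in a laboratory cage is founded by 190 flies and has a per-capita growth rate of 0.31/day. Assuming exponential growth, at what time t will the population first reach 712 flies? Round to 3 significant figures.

Set N₀·e^(rt) = 712: e^(0.31·t) = 712/190 = 3.7474.
0.31·t = ln(3.7474) = 1.3211, so t = 1.3211/0.31 = 4.2615.

4.26 days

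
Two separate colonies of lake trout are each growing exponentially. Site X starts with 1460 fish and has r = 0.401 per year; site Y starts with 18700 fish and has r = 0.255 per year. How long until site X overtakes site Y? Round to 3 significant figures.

Set 1460·e^(0.401t) = 18700·e^(0.255t).
e^((0.401 − 0.255)t) = 18700/1460 → e^(0.146·t) = 12.808.
0.146·t = ln(12.808) = 2.5501, so t = 2.5501/0.146 = 17.466.

17.5 years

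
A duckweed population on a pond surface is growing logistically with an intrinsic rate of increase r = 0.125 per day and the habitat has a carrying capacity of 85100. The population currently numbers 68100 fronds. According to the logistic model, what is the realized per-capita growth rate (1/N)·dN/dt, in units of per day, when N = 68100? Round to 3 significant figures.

0.0250 per day

(1/N)·dN/dt = r(1 − N/K) = 0.125 × (1 − 68100/85100).
= 0.125 × 0.19976 = 0.024971.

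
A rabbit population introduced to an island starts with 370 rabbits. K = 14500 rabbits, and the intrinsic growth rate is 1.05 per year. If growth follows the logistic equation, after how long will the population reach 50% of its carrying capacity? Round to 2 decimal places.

A = (K − N₀)/N₀ = (14500 − 370)/370 = 38.189.
Solve 14500/(1 + 38.189·e^(−1.05t)) = 7250: 1 + 38.189·e^(−1.05t) = 2, so e^(−1.05t) = 0.0261854.
−1.05·t = ln(0.0261854) = -3.6426, so t = 3.6426/1.05 = 3.4691.

3.47 years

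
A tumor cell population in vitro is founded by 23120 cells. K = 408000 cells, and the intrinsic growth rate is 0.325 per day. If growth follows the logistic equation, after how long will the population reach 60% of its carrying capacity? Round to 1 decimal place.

A = (K − N₀)/N₀ = (408000 − 23120)/23120 = 16.647.
Solve 408000/(1 + 16.647·e^(−0.325t)) = 244800: 1 + 16.647·e^(−0.325t) = 1.6667, so e^(−0.325t) = 0.0400471.
−0.325·t = ln(0.0400471) = -3.2177, so t = 3.2177/0.325 = 9.9006.

9.9 days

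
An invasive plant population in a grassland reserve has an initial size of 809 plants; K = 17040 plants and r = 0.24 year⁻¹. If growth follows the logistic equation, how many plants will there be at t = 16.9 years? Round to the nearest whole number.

A = (K − N₀)/N₀ = (17040 − 809)/809 = 20.063.
N(t) = K/(1 + A·e^(−rt)) = 17040/(1 + 20.063×e^(−0.24×16.9)).
e^(−4.056) = 0.017318; denominator = 1 + 20.063×0.017318 = 1.3475.
N = 17040/1.3475 = 12646.1.

12646 plants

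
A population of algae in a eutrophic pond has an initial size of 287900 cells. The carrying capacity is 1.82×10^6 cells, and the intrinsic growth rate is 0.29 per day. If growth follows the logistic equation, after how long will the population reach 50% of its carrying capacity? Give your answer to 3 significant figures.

A = (K − N₀)/N₀ = (1.82×10^6 − 287900)/287900 = 5.3216.
Solve 1.82×10^6/(1 + 5.3216·e^(−0.29t)) = 910000: 1 + 5.3216·e^(−0.29t) = 2, so e^(−0.29t) = 0.187912.
−0.29·t = ln(0.187912) = -1.6718, so t = 1.6718/0.29 = 5.7648.

5.76 days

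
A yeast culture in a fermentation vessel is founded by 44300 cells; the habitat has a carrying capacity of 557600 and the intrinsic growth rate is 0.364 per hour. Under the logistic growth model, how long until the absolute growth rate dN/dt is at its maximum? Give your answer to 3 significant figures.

6.73 hours

Logistic growth is fastest at N = K/2 = 278800.
A = (K − N₀)/N₀ = 11.587. Set K/(1 + A·e^(−rt)) = K/2 → A·e^(−rt) = 1.
e^(−0.364t) = 1/11.587 = 0.0863043, so t = ln(11.587)/0.364 = 2.4499/0.364 = 6.7304.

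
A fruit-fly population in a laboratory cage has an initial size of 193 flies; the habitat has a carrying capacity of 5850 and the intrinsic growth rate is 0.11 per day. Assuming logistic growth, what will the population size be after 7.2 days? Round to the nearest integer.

410 flies

A = (K − N₀)/N₀ = (5850 − 193)/193 = 29.311.
N(t) = K/(1 + A·e^(−rt)) = 5850/(1 + 29.311×e^(−0.11×7.2)).
e^(−0.792) = 0.45294; denominator = 1 + 29.311×0.45294 = 14.276.
N = 5850/14.276 = 409.778.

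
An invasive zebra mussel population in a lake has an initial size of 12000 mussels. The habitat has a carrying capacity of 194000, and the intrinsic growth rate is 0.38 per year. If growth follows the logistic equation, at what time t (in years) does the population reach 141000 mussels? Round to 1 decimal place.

A = (K − N₀)/N₀ = (194000 − 12000)/12000 = 15.167.
Solve 194000/(1 + 15.167·e^(−0.38t)) = 141000: 1 + 15.167·e^(−0.38t) = 1.3759, so e^(−0.38t) = 0.0247837.
−0.38·t = ln(0.0247837) = -3.6976, so t = 3.6976/0.38 = 9.7304.

9.7 years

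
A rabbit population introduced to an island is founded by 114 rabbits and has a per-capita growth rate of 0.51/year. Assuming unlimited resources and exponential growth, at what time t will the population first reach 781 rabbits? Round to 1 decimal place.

3.8 years

Set N₀·e^(rt) = 781: e^(0.51·t) = 781/114 = 6.8509.
0.51·t = ln(6.8509) = 1.9244, so t = 1.9244/0.51 = 3.7733.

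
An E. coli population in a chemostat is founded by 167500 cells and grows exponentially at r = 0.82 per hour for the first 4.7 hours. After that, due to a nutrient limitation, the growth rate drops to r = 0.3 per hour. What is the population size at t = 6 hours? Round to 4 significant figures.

11670000 cells

Phase 1: N(4.7) = 167500·e^(0.82×4.7) = 167500·e^3.854 = 7.902886×10^6.
Phase 2 runs for 6 − 4.7 = 1.3 hours at r = 0.3.
N(6) = 7.902886×10^6·e^(0.3×1.3) = 7.902886×10^6·e^0.39 = 1.167241×10^7.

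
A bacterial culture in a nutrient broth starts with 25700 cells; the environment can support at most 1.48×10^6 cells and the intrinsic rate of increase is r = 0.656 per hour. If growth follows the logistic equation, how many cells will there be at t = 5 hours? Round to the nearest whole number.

472951 cells

A = (K − N₀)/N₀ = (1.48×10^6 − 25700)/25700 = 56.588.
N(t) = K/(1 + A·e^(−rt)) = 1.48×10^6/(1 + 56.588×e^(−0.656×5)).
e^(−3.28) = 0.037628; denominator = 1 + 56.588×0.037628 = 3.1293.
N = 1.48×10^6/3.1293 = 472951.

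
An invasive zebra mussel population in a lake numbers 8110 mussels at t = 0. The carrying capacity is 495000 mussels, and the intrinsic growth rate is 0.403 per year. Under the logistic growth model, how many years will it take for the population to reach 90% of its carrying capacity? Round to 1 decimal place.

A = (K − N₀)/N₀ = (495000 − 8110)/8110 = 60.036.
Solve 495000/(1 + 60.036·e^(−0.403t)) = 445500: 1 + 60.036·e^(−0.403t) = 1.1111, so e^(−0.403t) = 0.00185075.
−0.403·t = ln(0.00185075) = -6.2922, so t = 6.2922/0.403 = 15.613.

15.6 years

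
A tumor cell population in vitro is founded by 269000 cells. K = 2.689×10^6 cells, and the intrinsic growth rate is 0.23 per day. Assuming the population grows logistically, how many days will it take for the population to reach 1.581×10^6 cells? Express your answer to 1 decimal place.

11.1 days

A = (K − N₀)/N₀ = (2.689×10^6 − 269000)/269000 = 8.9963.
Solve 2.689×10^6/(1 + 8.9963·e^(−0.23t)) = 1.581×10^6: 1 + 8.9963·e^(−0.23t) = 1.7008, so e^(−0.23t) = 0.0779013.
−0.23·t = ln(0.0779013) = -2.5523, so t = 2.5523/0.23 = 11.097.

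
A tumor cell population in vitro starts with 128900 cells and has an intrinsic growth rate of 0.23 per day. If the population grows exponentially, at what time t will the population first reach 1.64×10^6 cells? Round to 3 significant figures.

11.1 days

Set N₀·e^(rt) = 1.64×10^6: e^(0.23·t) = 1.64×10^6/128900 = 12.723.
0.23·t = ln(12.723) = 2.5434, so t = 2.5434/0.23 = 11.058.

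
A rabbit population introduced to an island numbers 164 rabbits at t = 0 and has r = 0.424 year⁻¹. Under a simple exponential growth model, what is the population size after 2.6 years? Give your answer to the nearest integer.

N(t) = N₀·e^(rt) = 164 × e^(0.424×2.6) = 164 × e^1.102.
e^1.102 ≈ 3.0114, so N ≈ 164 × 3.0114 = 493.867.

494 rabbits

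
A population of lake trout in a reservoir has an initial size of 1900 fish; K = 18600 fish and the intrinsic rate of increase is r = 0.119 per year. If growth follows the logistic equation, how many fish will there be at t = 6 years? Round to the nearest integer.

A = (K − N₀)/N₀ = (18600 − 1900)/1900 = 8.7895.
N(t) = K/(1 + A·e^(−rt)) = 18600/(1 + 8.7895×e^(−0.119×6)).
e^(−0.714) = 0.48968; denominator = 1 + 8.7895×0.48968 = 5.304.
N = 18600/5.304 = 3506.76.

3507 fish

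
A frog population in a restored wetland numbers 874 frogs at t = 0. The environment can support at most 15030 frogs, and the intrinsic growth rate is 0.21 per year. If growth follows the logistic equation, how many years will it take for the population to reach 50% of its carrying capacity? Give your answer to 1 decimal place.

A = (K − N₀)/N₀ = (15030 − 874)/874 = 16.197.
Solve 15030/(1 + 16.197·e^(−0.21t)) = 7515: 1 + 16.197·e^(−0.21t) = 2, so e^(−0.21t) = 0.0617406.
−0.21·t = ln(0.0617406) = -2.7848, so t = 2.7848/0.21 = 13.261.

13.3 years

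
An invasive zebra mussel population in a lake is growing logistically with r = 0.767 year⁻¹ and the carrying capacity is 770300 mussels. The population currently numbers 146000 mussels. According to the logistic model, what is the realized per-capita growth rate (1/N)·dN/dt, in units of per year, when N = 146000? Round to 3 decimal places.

0.622 per year

(1/N)·dN/dt = r(1 − N/K) = 0.767 × (1 − 146000/770300).
= 0.767 × 0.81046 = 0.62163.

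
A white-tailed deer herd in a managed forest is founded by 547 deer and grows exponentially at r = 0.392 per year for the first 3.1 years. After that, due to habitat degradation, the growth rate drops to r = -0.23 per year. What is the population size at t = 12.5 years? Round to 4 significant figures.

Phase 1: N(3.1) = 547·e^(0.392×3.1) = 547·e^1.215 = 1843.92.
Phase 2 runs for 12.5 − 3.1 = 9.4 years at r = -0.23.
N(12.5) = 1843.92·e^(-0.23×9.4) = 1843.92·e^-2.162 = 212.225.

212.2 deer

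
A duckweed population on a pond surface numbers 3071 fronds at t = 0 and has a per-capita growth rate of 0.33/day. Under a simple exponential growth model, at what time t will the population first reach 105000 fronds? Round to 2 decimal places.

10.70 days

Set N₀·e^(rt) = 105000: e^(0.33·t) = 105000/3071 = 34.191.
0.33·t = ln(34.191) = 3.532, so t = 3.532/0.33 = 10.703.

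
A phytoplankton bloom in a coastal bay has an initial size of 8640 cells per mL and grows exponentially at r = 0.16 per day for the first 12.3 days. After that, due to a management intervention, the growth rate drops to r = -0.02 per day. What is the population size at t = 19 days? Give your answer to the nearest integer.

Phase 1: N(12.3) = 8640·e^(0.16×12.3) = 8640·e^1.968 = 61830.9.
Phase 2 runs for 19 − 12.3 = 6.7 days at r = -0.02.
N(19) = 61830.9·e^(-0.02×6.7) = 61830.9·e^-0.134 = 54076.7.

54077 cells per mL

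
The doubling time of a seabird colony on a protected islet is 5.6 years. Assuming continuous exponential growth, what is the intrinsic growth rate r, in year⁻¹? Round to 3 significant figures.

r = ln(2)/t_d = 0.6931/5.6 = 0.12378.

0.124 per year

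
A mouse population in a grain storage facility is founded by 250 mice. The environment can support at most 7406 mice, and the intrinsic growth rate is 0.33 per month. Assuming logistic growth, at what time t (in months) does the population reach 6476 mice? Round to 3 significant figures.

16.0 months

A = (K − N₀)/N₀ = (7406 − 250)/250 = 28.624.
Solve 7406/(1 + 28.624·e^(−0.33t)) = 6476: 1 + 28.624·e^(−0.33t) = 1.1436, so e^(−0.33t) = 0.00501702.
−0.33·t = ln(0.00501702) = -5.2949, so t = 5.2949/0.33 = 16.045.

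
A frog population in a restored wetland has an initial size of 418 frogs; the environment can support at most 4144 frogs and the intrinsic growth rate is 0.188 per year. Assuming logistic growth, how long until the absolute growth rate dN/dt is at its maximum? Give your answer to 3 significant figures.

11.6 years

Logistic growth is fastest at N = K/2 = 2072.
A = (K − N₀)/N₀ = 8.9139. Set K/(1 + A·e^(−rt)) = K/2 → A·e^(−rt) = 1.
e^(−0.188t) = 1/8.9139 = 0.112185, so t = ln(8.9139)/0.188 = 2.1876/0.188 = 11.636.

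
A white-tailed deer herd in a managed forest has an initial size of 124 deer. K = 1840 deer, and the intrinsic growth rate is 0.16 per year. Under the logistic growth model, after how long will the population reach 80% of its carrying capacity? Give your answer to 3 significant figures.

A = (K − N₀)/N₀ = (1840 − 124)/124 = 13.839.
Solve 1840/(1 + 13.839·e^(−0.16t)) = 1472: 1 + 13.839·e^(−0.16t) = 1.25, so e^(−0.16t) = 0.0180653.
−0.16·t = ln(0.0180653) = -4.0138, so t = 4.0138/0.16 = 25.086.

25.1 years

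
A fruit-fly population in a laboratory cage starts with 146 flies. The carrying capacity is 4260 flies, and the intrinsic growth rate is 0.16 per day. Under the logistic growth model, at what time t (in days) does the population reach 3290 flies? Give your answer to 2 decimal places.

A = (K − N₀)/N₀ = (4260 − 146)/146 = 28.178.
Solve 4260/(1 + 28.178·e^(−0.16t)) = 3290: 1 + 28.178·e^(−0.16t) = 1.2948, so e^(−0.16t) = 0.0104632.
−0.16·t = ln(0.0104632) = -4.5599, so t = 4.5599/0.16 = 28.499.

28.50 days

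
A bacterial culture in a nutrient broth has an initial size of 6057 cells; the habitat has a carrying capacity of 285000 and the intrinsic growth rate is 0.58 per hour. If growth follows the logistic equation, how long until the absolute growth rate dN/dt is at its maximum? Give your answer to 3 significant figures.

Logistic growth is fastest at N = K/2 = 142500.
A = (K − N₀)/N₀ = 46.053. Set K/(1 + A·e^(−rt)) = K/2 → A·e^(−rt) = 1.
e^(−0.58t) = 1/46.053 = 0.0217141, so t = ln(46.053)/0.58 = 3.8298/0.58 = 6.6031.

6.60 hours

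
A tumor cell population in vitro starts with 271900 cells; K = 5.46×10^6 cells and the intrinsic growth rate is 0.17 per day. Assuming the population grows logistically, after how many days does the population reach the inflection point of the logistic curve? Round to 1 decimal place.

17.3 days

Logistic growth is fastest at N = K/2 = 2.73×10^6.
A = (K − N₀)/N₀ = 19.081. Set K/(1 + A·e^(−rt)) = K/2 → A·e^(−rt) = 1.
e^(−0.17t) = 1/19.081 = 0.0524084, so t = ln(19.081)/0.17 = 2.9487/0.17 = 17.345.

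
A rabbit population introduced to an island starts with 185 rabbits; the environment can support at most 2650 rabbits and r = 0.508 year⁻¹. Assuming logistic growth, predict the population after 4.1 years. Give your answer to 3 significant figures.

A = (K − N₀)/N₀ = (2650 − 185)/185 = 13.324.
N(t) = K/(1 + A·e^(−rt)) = 2650/(1 + 13.324×e^(−0.508×4.1)).
e^(−2.083) = 0.12458; denominator = 1 + 13.324×0.12458 = 2.66.
N = 2650/2.66 = 996.257.

996 rabbits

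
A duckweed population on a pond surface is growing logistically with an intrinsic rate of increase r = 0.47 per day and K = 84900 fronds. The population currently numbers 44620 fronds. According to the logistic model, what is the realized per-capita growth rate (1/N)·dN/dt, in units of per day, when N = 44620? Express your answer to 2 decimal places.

(1/N)·dN/dt = r(1 − N/K) = 0.47 × (1 − 44620/84900).
= 0.47 × 0.47444 = 0.22299.

0.22 per day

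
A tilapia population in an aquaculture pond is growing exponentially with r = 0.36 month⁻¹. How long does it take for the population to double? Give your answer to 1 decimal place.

1.9 months

Doubling time t_d = ln(2)/r = 0.6931/0.36 = 1.9254.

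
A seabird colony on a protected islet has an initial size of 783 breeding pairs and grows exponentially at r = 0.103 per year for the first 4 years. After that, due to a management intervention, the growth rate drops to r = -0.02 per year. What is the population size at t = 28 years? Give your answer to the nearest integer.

Phase 1: N(4) = 783·e^(0.103×4) = 783·e^0.412 = 1182.2.
Phase 2 runs for 28 − 4 = 24 years at r = -0.02.
N(28) = 1182.2·e^(-0.02×24) = 1182.2·e^-0.48 = 731.526.

732 breeding pairs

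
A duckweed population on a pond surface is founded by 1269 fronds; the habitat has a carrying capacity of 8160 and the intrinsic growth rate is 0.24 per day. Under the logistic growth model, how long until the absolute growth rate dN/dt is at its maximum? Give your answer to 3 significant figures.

Logistic growth is fastest at N = K/2 = 4080.
A = (K − N₀)/N₀ = 5.4303. Set K/(1 + A·e^(−rt)) = K/2 → A·e^(−rt) = 1.
e^(−0.24t) = 1/5.4303 = 0.184153, so t = ln(5.4303)/0.24 = 1.692/0.24 = 7.0499.

7.05 days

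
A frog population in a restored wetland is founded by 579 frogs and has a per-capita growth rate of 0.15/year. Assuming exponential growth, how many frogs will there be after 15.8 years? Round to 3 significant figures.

N(t) = N₀·e^(rt) = 579 × e^(0.15×15.8) = 579 × e^2.37.
e^2.37 ≈ 10.697, so N ≈ 579 × 10.697 = 6193.79.

6190 frogs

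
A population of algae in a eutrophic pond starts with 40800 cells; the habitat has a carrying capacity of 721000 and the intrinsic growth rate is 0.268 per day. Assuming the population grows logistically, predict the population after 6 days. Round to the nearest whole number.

166163 cells

A = (K − N₀)/N₀ = (721000 − 40800)/40800 = 16.672.
N(t) = K/(1 + A·e^(−rt)) = 721000/(1 + 16.672×e^(−0.268×6)).
e^(−1.608) = 0.20029; denominator = 1 + 16.672×0.20029 = 4.3391.
N = 721000/4.3391 = 166163.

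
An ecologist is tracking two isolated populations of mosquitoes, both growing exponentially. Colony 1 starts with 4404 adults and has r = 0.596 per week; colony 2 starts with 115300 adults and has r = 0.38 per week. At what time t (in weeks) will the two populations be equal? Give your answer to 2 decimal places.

15.12 weeks

Set 4404·e^(0.596t) = 115300·e^(0.38t).
e^((0.596 − 0.38)t) = 115300/4404 → e^(0.216·t) = 26.181.
0.216·t = ln(26.181) = 3.265, so t = 3.265/0.216 = 15.116.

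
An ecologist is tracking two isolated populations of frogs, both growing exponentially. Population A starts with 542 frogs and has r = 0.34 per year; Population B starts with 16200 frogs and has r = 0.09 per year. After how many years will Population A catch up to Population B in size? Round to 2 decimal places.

Set 542·e^(0.34t) = 16200·e^(0.09t).
e^((0.34 − 0.09)t) = 16200/542 → e^(0.25·t) = 29.889.
0.25·t = ln(29.889) = 3.3975, so t = 3.3975/0.25 = 13.59.

13.59 years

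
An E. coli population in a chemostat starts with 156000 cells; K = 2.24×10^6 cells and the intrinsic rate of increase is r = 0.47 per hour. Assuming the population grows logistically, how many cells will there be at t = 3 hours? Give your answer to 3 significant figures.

526000 cells

A = (K − N₀)/N₀ = (2.24×10^6 − 156000)/156000 = 13.359.
N(t) = K/(1 + A·e^(−rt)) = 2.24×10^6/(1 + 13.359×e^(−0.47×3)).
e^(−1.41) = 0.24414; denominator = 1 + 13.359×0.24414 = 4.2615.
N = 2.24×10^6/4.2615 = 525636.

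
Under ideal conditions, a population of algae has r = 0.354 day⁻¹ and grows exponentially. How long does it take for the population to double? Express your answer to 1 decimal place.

Doubling time t_d = ln(2)/r = 0.6931/0.354 = 1.958.

2.0 days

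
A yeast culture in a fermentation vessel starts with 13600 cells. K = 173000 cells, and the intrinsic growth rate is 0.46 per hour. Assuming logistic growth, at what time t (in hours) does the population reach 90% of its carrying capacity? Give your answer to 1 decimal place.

10.1 hours

A = (K − N₀)/N₀ = (173000 − 13600)/13600 = 11.721.
Solve 173000/(1 + 11.721·e^(−0.46t)) = 155700: 1 + 11.721·e^(−0.46t) = 1.1111, so e^(−0.46t) = 0.00947999.
−0.46·t = ln(0.00947999) = -4.6586, so t = 4.6586/0.46 = 10.127.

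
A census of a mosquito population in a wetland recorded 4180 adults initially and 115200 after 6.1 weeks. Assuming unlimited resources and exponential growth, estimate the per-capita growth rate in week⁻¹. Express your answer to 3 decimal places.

0.544 per week

From N(t) = N₀·e^(rt): e^(r·6.1) = 115200/4180 = 27.56.
r·6.1 = ln(27.56) = 3.3164, so r = 3.3164/6.1 = 0.54367.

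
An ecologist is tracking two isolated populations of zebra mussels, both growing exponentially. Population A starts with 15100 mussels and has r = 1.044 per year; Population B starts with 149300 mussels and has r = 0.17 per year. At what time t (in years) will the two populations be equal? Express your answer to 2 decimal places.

Set 15100·e^(1.044t) = 149300·e^(0.17t).
e^((1.044 − 0.17)t) = 149300/15100 → e^(0.874·t) = 9.8874.
0.874·t = ln(9.8874) = 2.2913, so t = 2.2913/0.874 = 2.6216.

2.62 years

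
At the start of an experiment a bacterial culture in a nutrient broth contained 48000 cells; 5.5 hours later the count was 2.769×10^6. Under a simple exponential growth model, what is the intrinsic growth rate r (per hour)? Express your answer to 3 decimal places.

0.737 per hour

From N(t) = N₀·e^(rt): e^(r·5.5) = 2.769×10^6/48000 = 57.688.
r·5.5 = ln(57.688) = 4.055, so r = 4.055/5.5 = 0.73728.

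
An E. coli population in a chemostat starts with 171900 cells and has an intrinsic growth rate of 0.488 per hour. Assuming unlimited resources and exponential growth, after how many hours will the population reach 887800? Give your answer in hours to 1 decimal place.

Set N₀·e^(rt) = 887800: e^(0.488·t) = 887800/171900 = 5.1646.
0.488·t = ln(5.1646) = 1.6418, so t = 1.6418/0.488 = 3.3644.

3.4 hours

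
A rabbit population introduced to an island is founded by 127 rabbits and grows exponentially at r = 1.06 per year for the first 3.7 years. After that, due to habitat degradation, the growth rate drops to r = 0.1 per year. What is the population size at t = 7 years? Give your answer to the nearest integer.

8921 rabbits

Phase 1: N(3.7) = 127·e^(1.06×3.7) = 127·e^3.922 = 6413.67.
Phase 2 runs for 7 − 3.7 = 3.3 years at r = 0.1.
N(7) = 6413.67·e^(0.1×3.3) = 6413.67·e^0.33 = 8921.21.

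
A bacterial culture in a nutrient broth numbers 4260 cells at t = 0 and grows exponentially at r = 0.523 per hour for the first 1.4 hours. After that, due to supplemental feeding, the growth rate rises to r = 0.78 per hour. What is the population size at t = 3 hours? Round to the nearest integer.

30860 cells

Phase 1: N(1.4) = 4260·e^(0.523×1.4) = 4260·e^0.7322 = 8859.31.
Phase 2 runs for 3 − 1.4 = 1.6 hours at r = 0.78.
N(3) = 8859.31·e^(0.78×1.6) = 8859.31·e^1.248 = 30860.3.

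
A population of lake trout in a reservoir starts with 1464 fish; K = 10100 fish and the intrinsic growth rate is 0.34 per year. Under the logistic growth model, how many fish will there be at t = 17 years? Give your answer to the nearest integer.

A = (K − N₀)/N₀ = (10100 − 1464)/1464 = 5.8989.
N(t) = K/(1 + A·e^(−rt)) = 10100/(1 + 5.8989×e^(−0.34×17)).
e^(−5.78) = 0.0030887; denominator = 1 + 5.8989×0.0030887 = 1.0182.
N = 10100/1.0182 = 9919.27.

9919 fish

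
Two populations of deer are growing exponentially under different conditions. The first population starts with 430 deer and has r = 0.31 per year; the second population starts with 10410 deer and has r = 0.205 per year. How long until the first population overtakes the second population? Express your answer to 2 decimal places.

30.35 years

Set 430·e^(0.31t) = 10410·e^(0.205t).
e^((0.31 − 0.205)t) = 10410/430 → e^(0.105·t) = 24.209.
0.105·t = ln(24.209) = 3.1867, so t = 3.1867/0.105 = 30.35.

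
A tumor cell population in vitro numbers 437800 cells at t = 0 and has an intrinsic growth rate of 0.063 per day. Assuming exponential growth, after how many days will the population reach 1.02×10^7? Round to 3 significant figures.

Set N₀·e^(rt) = 1.02×10^7: e^(0.063·t) = 1.02×10^7/437800 = 23.298.
0.063·t = ln(23.298) = 3.1484, so t = 3.1484/0.063 = 49.974.

50.0 days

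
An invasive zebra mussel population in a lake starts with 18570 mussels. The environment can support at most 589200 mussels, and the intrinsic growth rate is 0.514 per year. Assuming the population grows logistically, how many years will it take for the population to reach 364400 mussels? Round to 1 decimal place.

7.6 years

A = (K − N₀)/N₀ = (589200 − 18570)/18570 = 30.729.
Solve 589200/(1 + 30.729·e^(−0.514t)) = 364400: 1 + 30.729·e^(−0.514t) = 1.6169, so e^(−0.514t) = 0.0200759.
−0.514·t = ln(0.0200759) = -3.9082, so t = 3.9082/0.514 = 7.6036.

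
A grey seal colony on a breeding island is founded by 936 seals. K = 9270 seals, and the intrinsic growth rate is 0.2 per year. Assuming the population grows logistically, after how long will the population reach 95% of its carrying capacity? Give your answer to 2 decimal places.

A = (K − N₀)/N₀ = (9270 − 936)/936 = 8.9038.
Solve 9270/(1 + 8.9038·e^(−0.2t)) = 8806.5: 1 + 8.9038·e^(−0.2t) = 1.0526, so e^(−0.2t) = 0.00591111.
−0.2·t = ln(0.00591111) = -5.1309, so t = 5.1309/0.2 = 25.655.

25.65 years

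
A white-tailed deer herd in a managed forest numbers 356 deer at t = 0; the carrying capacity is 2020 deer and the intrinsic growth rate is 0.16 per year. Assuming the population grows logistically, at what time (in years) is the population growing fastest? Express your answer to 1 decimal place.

9.6 years

Logistic growth is fastest at N = K/2 = 1010.
A = (K − N₀)/N₀ = 4.6742. Set K/(1 + A·e^(−rt)) = K/2 → A·e^(−rt) = 1.
e^(−0.16t) = 1/4.6742 = 0.213942, so t = ln(4.6742)/0.16 = 1.542/0.16 = 9.6378.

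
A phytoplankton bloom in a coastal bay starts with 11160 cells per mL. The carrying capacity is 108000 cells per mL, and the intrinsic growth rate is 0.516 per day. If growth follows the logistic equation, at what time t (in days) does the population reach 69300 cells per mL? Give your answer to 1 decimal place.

A = (K − N₀)/N₀ = (108000 − 11160)/11160 = 8.6774.
Solve 108000/(1 + 8.6774·e^(−0.516t)) = 69300: 1 + 8.6774·e^(−0.516t) = 1.5584, so e^(−0.516t) = 0.0643557.
−0.516·t = ln(0.0643557) = -2.7433, so t = 2.7433/0.516 = 5.3165.

5.3 days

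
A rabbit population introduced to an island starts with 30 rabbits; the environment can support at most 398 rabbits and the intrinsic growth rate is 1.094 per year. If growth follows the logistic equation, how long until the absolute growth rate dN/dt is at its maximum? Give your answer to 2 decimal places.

Logistic growth is fastest at N = K/2 = 199.
A = (K − N₀)/N₀ = 12.267. Set K/(1 + A·e^(−rt)) = K/2 → A·e^(−rt) = 1.
e^(−1.094t) = 1/12.267 = 0.0815217, so t = ln(12.267)/1.094 = 2.5069/1.094 = 2.2915.

2.29 years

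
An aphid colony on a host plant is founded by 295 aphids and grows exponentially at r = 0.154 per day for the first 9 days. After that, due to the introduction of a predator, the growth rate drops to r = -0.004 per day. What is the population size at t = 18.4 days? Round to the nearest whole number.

Phase 1: N(9) = 295·e^(0.154×9) = 295·e^1.386 = 1179.65.
Phase 2 runs for 18.4 − 9 = 9.4 days at r = -0.004.
N(18.4) = 1179.65·e^(-0.004×9.4) = 1179.65·e^-0.0376 = 1136.12.

1136 aphids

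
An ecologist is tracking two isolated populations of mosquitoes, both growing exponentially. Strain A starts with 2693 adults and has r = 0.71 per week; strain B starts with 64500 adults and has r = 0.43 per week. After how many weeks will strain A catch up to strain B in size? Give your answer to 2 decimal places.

Set 2693·e^(0.71t) = 64500·e^(0.43t).
e^((0.71 − 0.43)t) = 64500/2693 → e^(0.28·t) = 23.951.
0.28·t = ln(23.951) = 3.176, so t = 3.176/0.28 = 11.343.

11.34 weeks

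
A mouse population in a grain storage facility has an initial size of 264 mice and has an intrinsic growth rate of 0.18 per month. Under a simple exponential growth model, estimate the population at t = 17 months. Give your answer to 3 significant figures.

5630 mice

N(t) = N₀·e^(rt) = 264 × e^(0.18×17) = 264 × e^3.06.
e^3.06 ≈ 21.328, so N ≈ 264 × 21.328 = 5630.48.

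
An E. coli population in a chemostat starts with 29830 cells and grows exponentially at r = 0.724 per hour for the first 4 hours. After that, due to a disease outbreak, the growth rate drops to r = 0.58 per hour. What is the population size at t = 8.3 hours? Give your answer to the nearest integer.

Phase 1: N(4) = 29830·e^(0.724×4) = 29830·e^2.896 = 539971.
Phase 2 runs for 8.3 − 4 = 4.3 hours at r = 0.58.
N(8.3) = 539971·e^(0.58×4.3) = 539971·e^2.494 = 6.538837×10^6.

6538837 cells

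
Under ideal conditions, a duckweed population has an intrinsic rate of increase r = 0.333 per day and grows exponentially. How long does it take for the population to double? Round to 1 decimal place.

Doubling time t_d = ln(2)/r = 0.6931/0.333 = 2.0815.

2.1 days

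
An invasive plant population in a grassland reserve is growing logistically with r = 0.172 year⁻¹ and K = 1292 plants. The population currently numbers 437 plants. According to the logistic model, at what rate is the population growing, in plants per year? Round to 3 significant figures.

49.7 plants per year

dN/dt = rN(1 − N/K) = 0.172 × 437 × (1 − 437/1292).
1 − 437/1292 = 0.66176; dN/dt = 0.172 × 437 × 0.66176 = 49.741.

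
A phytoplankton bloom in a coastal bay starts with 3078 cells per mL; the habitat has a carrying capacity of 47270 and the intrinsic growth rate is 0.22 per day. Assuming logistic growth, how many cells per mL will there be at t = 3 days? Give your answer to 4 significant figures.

5614 cells per mL

A = (K − N₀)/N₀ = (47270 − 3078)/3078 = 14.357.
N(t) = K/(1 + A·e^(−rt)) = 47270/(1 + 14.357×e^(−0.22×3)).
e^(−0.66) = 0.51685; denominator = 1 + 14.357×0.51685 = 8.4206.
N = 47270/8.4206 = 5613.6.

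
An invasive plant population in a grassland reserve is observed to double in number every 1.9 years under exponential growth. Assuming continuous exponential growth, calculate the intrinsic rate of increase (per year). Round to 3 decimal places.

0.365 per year

r = ln(2)/t_d = 0.6931/1.9 = 0.36481.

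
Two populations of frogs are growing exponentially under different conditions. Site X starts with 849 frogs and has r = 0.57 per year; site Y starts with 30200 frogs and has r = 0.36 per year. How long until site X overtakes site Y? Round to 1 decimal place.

Set 849·e^(0.57t) = 30200·e^(0.36t).
e^((0.57 − 0.36)t) = 30200/849 → e^(0.21·t) = 35.571.
0.21·t = ln(35.571) = 3.5715, so t = 3.5715/0.21 = 17.007.

17.0 years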